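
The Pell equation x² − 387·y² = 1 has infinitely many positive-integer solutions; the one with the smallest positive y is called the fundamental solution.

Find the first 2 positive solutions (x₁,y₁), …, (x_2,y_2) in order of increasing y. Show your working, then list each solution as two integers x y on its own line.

3482 177
24248647 1232628

√387 → a₀=19, period (1,2,19,2,1,38); ℓ=6 even so k=5
k=0  a_k=19  p_k/q_k = 19/1
…
k=3  a_k=19  p_k/q_k = 1141/58
k=4  a_k=2  p_k/q_k = 2341/119
k=5  a_k=1  p_k/q_k = 3482/177
→ (3482, 177).  Check: 3482²=12124324, 387·177²=12124323, difference 1.
k=2:  x_2 = 3482·3482+387·177·177 = 24248647,  y_2 = 3482·177+177·3482 = 1232628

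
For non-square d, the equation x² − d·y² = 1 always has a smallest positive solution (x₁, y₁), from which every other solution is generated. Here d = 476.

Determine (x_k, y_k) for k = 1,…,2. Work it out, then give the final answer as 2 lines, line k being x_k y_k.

d=476: √d = [21; 1,4,2,10,2,4,1,42] (ℓ=8, even), read p_7/q_7
a_0=21:  p_0=21·1+0=21,  q_0=21·0+1=1
a_1=1:  p_1=1·21+1=22,  q_1=1·1+0=1
…
a_3=2:  p_3=2·109+22=240,  q_3=2·5+1=11
a_4=10:  p_4=10·240+109=2509,  q_4=10·11+5=115
…
a_6=4:  p_6=4·5258+2509=23541,  q_6=4·241+115=1079
a_7=1:  p_7=1·23541+5258=28799,  q_7=1·1079+241=1320
fundamental: x₁=28799, y₁=1320  (since 829382401 − 476·1742400 = 1)
k=2:  x_2 = 28799·28799+476·1320·1320 = 1658764801,  y_2 = 28799·1320+1320·28799 = 76029360

28799 1320
1658764801 76029360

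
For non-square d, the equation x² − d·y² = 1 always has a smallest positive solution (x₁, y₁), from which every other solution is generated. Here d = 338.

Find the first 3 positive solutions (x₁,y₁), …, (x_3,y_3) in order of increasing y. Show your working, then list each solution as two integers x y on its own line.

√338 = [18; 2,1,1,2,36, …], period ℓ=5 (odd) → k=9
step 0: (18, 1)  from 18·(1,0) + (0,1)
…
step 2: (55, 3)  from 1·(37,2) + (18,1)
step 3: (92, 5)  from 1·(55,3) + (37,2)
step 4: (239, 13)  from 2·(92,5) + (55,3)
…
step 6: (17631, 959)  from 2·(8696,473) + (239,13)
…
step 8: (43958, 2391)  from 1·(26327,1432) + (17631,959)
step 9: (114243, 6214)  from 2·(43958,2391) + (26327,1432)
(x₁, y₁) = (114243, 6214);  114243² − 338·6214² = 1 ✓
n=2: (114243,6214)∘(114243,6214) = (114243·114243+338·6214·6214, 114243·6214+6214·114243) = (26102926097,1419812004)
n=3: (26102926097,1419812004)∘(114243,6214) = (114243·26102926097+338·6214·1419812004, 114243·1419812004+6214·26102926097) = (5964153172084899,324407165539730)

114243 6214
26102926097 1419812004
5964153172084899 324407165539730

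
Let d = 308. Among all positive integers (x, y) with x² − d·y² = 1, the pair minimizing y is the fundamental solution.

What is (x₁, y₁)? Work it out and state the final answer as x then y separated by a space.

[17; 1,1,4,1,1,34] for √308; ℓ=6 ⇒ convergent index 5
k=0  a_k=17  p_k/q_k = 17/1
…
k=4  a_k=1  p_k/q_k = 193/11
k=5  a_k=1  p_k/q_k = 351/20
→ (351, 20).  Check: 351²=123201, 308·20²=123200, difference 1.

351 20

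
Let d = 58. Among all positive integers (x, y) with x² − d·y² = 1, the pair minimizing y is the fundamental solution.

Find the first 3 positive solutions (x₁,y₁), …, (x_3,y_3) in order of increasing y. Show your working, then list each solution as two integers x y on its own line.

19603 2574
768555217 100916244
30131975818099 3956522259690

d=58: √d = [7; 1,1,1,1,1,1,14] (ℓ=7, odd), read p_13/q_13
k=0  a_k=7  p_k/q_k = 7/1
…
k=3  a_k=1  p_k/q_k = 23/3
…
k=6  a_k=1  p_k/q_k = 99/13
…
k=10  a_k=1  p_k/q_k = 4539/596
…
k=12  a_k=1  p_k/q_k = 12071/1585
k=13  a_k=1  p_k/q_k = 19603/2574
fundamental: x₁=19603, y₁=2574  (since 384277609 − 58·6625476 = 1)
k=2:  x_2 = 19603·19603+58·2574·2574 = 768555217,  y_2 = 19603·2574+2574·19603 = 100916244
k=3:  x_3 = 19603·768555217+58·2574·100916244 = 30131975818099,  y_3 = 19603·100916244+2574·768555217 = 3956522259690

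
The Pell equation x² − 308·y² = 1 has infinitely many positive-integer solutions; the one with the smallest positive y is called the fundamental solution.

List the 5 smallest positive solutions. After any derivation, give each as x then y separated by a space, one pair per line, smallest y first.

351 20
246401 14040
172973151 9856060
121426905601 6918940080
85241514758751 4857086080100

d=308: √d = [17; 1,1,4,1,1,34] (ℓ=6, even), read p_5/q_5
a_0=17:  p_0=17·1+0=17,  q_0=17·0+1=1
a_1=1:  p_1=1·17+1=18,  q_1=1·1+0=1
…
a_4=1:  p_4=1·158+35=193,  q_4=1·9+2=11
a_5=1:  p_5=1·193+158=351,  q_5=1·11+9=20
fundamental: x₁=351, y₁=20  (since 123201 − 308·400 = 1)
n=2: (351,20)∘(351,20) = (351·351+308·20·20, 351·20+20·351) = (246401,14040)
n=3: (246401,14040)∘(351,20) = (351·246401+308·20·14040, 351·14040+20·246401) = (172973151,9856060)
n=4: (172973151,9856060)∘(351,20) = (351·172973151+308·20·9856060, 351·9856060+20·172973151) = (121426905601,6918940080)
n=5: (121426905601,6918940080)∘(351,20) = (351·121426905601+308·20·6918940080, 351·6918940080+20·121426905601) = (85241514758751,4857086080100)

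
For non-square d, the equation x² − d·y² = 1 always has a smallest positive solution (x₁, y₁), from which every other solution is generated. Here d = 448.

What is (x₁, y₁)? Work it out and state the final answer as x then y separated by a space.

127 6

√448 = [21; 6,42, …], period ℓ=2 (even) → k=1
k=0  a_k=21  p_k/q_k = 21/1
k=1  a_k=6  p_k/q_k = 127/6
fundamental: x₁=127, y₁=6  (since 16129 − 448·36 = 1)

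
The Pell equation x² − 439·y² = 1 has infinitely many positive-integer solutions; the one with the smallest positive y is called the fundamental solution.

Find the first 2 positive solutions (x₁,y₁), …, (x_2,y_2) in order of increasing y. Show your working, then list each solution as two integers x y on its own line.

√439 = [20; 1,19,1,40, …], period ℓ=4 (even) → k=3
step 0: (20, 1)  from 20·(1,0) + (0,1)
step 1: (21, 1)  from 1·(20,1) + (1,0)
step 2: (419, 20)  from 19·(21,1) + (20,1)
step 3: (440, 21)  from 1·(419,20) + (21,1)
(x₁, y₁) = (440, 21);  440² − 439·21² = 1 ✓
(x_2, y_2) = (440·440 + 439·21·21, 440·21 + 21·440) = (387199, 18480)

440 21
387199 18480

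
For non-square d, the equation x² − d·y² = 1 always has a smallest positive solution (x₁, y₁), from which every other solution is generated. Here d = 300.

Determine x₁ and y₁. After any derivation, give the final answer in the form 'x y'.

[17; 3,8,3,34] for √300; ℓ=4 ⇒ convergent index 3
step 0: (17, 1)  from 17·(1,0) + (0,1)
…
step 2: (433, 25)  from 8·(52,3) + (17,1)
step 3: (1351, 78)  from 3·(433,25) + (52,3)
fundamental: x₁=1351, y₁=78  (since 1825201 − 300·6084 = 1)

1351 78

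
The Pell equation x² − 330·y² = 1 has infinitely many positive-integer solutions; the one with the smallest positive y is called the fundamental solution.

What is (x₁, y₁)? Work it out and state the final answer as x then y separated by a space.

109 6

[18; 6,36] for √330; ℓ=2 ⇒ convergent index 1
step 0: (18, 1)  from 18·(1,0) + (0,1)
step 1: (109, 6)  from 6·(18,1) + (1,0)
(x₁, y₁) = (109, 6);  109² − 330·6² = 1 ✓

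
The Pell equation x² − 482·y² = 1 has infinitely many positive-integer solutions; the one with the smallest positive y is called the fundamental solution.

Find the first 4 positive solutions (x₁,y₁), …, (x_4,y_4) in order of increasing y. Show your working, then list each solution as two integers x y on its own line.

483 22
466577 21252
450712899 20529410
435388193857 19831388808

√482 = [21; 1,20,1,42, …], period ℓ=4 (even) → k=3
step 0: (21, 1)  from 21·(1,0) + (0,1)
step 1: (22, 1)  from 1·(21,1) + (1,0)
step 2: (461, 21)  from 20·(22,1) + (21,1)
step 3: (483, 22)  from 1·(461,21) + (22,1)
→ (483, 22).  Check: 483²=233289, 482·22²=233288, difference 1.
k=2:  x_2 = 483·483+482·22·22 = 466577,  y_2 = 483·22+22·483 = 21252
k=3:  x_3 = 483·466577+482·22·21252 = 450712899,  y_3 = 483·21252+22·466577 = 20529410
k=4:  x_4 = 483·450712899+482·22·20529410 = 435388193857,  y_4 = 483·20529410+22·450712899 = 19831388808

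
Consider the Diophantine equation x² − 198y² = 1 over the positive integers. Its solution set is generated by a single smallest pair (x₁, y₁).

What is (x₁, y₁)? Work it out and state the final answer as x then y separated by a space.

197 14

√198 = [14; 14,28, …], period ℓ=2 (even) → k=1
k=0  a_k=14  p_k/q_k = 14/1
k=1  a_k=14  p_k/q_k = 197/14
fundamental: x₁=197, y₁=14  (since 38809 − 198·196 = 1)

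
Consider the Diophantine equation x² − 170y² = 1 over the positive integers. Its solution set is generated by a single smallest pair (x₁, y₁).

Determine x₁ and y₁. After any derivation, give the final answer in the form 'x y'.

d=170: √d = [13; 26] (ℓ=1, odd), read p_1/q_1
i=0: a=13 ⇒ p=13, q=1
i=1: a=26 ⇒ p=339, q=26
→ (339, 26).  Check: 339²=114921, 170·26²=114920, difference 1.

339 26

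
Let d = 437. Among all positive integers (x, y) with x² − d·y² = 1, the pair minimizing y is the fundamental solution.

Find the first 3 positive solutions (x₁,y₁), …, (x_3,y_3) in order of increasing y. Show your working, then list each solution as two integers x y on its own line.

4599 220
42301601 2023560
389090121399 18612704660

√437 → a₀=20, period (1,9,2,9,1,40); ℓ=6 even so k=5
i=0: a=20 ⇒ p=20, q=1
i=1: a=1 ⇒ p=21, q=1
…
i=3: a=2 ⇒ p=439, q=21
i=4: a=9 ⇒ p=4160, q=199
i=5: a=1 ⇒ p=4599, q=220
fundamental: x₁=4599, y₁=220  (since 21150801 − 437·48400 = 1)
(4599+220√437)^2 = 42301601 + 2023560√437
(4599+220√437)^3 = 389090121399 + 18612704660√437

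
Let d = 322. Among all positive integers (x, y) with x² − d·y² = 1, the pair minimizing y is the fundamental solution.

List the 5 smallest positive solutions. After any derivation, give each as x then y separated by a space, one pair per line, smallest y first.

d=322: √d = [17; 1,16,1,34] (ℓ=4, even), read p_3/q_3
a_0=17:  p_0=17·1+0=17,  q_0=17·0+1=1
a_1=1:  p_1=1·17+1=18,  q_1=1·1+0=1
a_2=16:  p_2=16·18+17=305,  q_2=16·1+1=17
a_3=1:  p_3=1·305+18=323,  q_3=1·17+1=18
→ (323, 18).  Check: 323²=104329, 322·18²=104328, difference 1.
(x_2, y_2) = (323·323 + 322·18·18, 323·18 + 18·323) = (208657, 11628)
(x_3, y_3) = (323·208657 + 322·18·11628, 323·11628 + 18·208657) = (134792099, 7511670)
(x_4, y_4) = (323·134792099 + 322·18·7511670, 323·7511670 + 18·134792099) = (87075487297, 4852527192)
(x_5, y_5) = (323·87075487297 + 322·18·4852527192, 323·4852527192 + 18·87075487297) = (56250630001763, 3134725054362)

323 18
208657 11628
134792099 7511670
87075487297 4852527192
56250630001763 3134725054362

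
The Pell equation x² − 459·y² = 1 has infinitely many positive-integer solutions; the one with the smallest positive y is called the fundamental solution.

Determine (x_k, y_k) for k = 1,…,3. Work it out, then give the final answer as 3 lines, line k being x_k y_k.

499850 23331
499700044999 23324000700
499550134985000450 23317003499766669

√459 = [21; 2,2,1,4,21,4,1,2,2,42, …], period ℓ=10 (even) → k=9
step 0: (21, 1)  from 21·(1,0) + (0,1)
step 1: (43, 2)  from 2·(21,1) + (1,0)
…
step 7: (75692, 3533)  from 1·(60695,2833) + (14997,700)
step 8: (212079, 9899)  from 2·(75692,3533) + (60695,2833)
step 9: (499850, 23331)  from 2·(212079,9899) + (75692,3533)
fundamental: x₁=499850, y₁=23331  (since 249850022500 − 459·544335561 = 1)
(x_2, y_2) = (499850·499850 + 459·23331·23331, 499850·23331 + 23331·499850) = (499700044999, 23324000700)
(x_3, y_3) = (499850·499700044999 + 459·23331·23324000700, 499850·23324000700 + 23331·499700044999) = (499550134985000450, 23317003499766669)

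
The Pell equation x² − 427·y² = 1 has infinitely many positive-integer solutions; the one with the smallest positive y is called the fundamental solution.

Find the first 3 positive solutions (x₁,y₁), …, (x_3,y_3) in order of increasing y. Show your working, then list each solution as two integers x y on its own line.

62 3
7687 372
953126 46125

√427 → a₀=20, period (1,1,1,40); ℓ=4 even so k=3
k=0  a_k=20  p_k/q_k = 20/1
k=1  a_k=1  p_k/q_k = 21/1
k=2  a_k=1  p_k/q_k = 41/2
k=3  a_k=1  p_k/q_k = 62/3
fundamental: x₁=62, y₁=3  (since 3844 − 427·9 = 1)
k=2:  x_2 = 62·62+427·3·3 = 7687,  y_2 = 62·3+3·62 = 372
k=3:  x_3 = 62·7687+427·3·372 = 953126,  y_3 = 62·372+3·7687 = 46125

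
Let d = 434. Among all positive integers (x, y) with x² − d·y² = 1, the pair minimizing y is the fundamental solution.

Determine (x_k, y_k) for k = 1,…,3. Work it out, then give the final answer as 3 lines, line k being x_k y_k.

√434 = [20; 1,4,1,40, …], period ℓ=4 (even) → k=3
a_0=20:  p_0=20·1+0=20,  q_0=20·0+1=1
a_1=1:  p_1=1·20+1=21,  q_1=1·1+0=1
a_2=4:  p_2=4·21+20=104,  q_2=4·1+1=5
a_3=1:  p_3=1·104+21=125,  q_3=1·5+1=6
(x₁, y₁) = (125, 6);  125² − 434·6² = 1 ✓
k=2:  x_2 = 125·125+434·6·6 = 31249,  y_2 = 125·6+6·125 = 1500
k=3:  x_3 = 125·31249+434·6·1500 = 7812125,  y_3 = 125·1500+6·31249 = 374994

125 6
31249 1500
7812125 374994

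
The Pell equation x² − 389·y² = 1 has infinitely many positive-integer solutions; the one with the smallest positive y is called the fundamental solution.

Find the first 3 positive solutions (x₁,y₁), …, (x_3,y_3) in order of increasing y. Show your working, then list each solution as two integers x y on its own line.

√389 = [19; 1,2,1,1,1,1,2,1,38, …], period ℓ=9 (odd) → k=17
i=0: a=19 ⇒ p=19, q=1
i=1: a=1 ⇒ p=20, q=1
i=2: a=2 ⇒ p=59, q=3
i=3: a=1 ⇒ p=79, q=4
i=4: a=1 ⇒ p=138, q=7
i=5: a=1 ⇒ p=217, q=11
i=6: a=1 ⇒ p=355, q=18
…
i=8: a=1 ⇒ p=1282, q=65
…
i=12: a=1 ⇒ p=202418, q=10263
i=13: a=1 ⇒ p=353911, q=17944
…
i=15: a=1 ⇒ p=910240, q=46151
i=16: a=2 ⇒ p=2376809, q=120509
i=17: a=1 ⇒ p=3287049, q=166660
(x₁, y₁) = (3287049, 166660);  3287049² − 389·166660² = 1 ✓
(3287049+166660√389)^2 = 21609382256801 + 1095639172680√389
(3287049+166660√389)^3 = 142062196675667653449 + 7202839293837075980√389

3287049 166660
21609382256801 1095639172680
142062196675667653449 7202839293837075980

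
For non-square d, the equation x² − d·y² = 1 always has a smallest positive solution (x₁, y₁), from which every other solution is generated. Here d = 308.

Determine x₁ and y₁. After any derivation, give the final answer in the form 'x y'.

351 20

[17; 1,1,4,1,1,34] for √308; ℓ=6 ⇒ convergent index 5
k=0  a_k=17  p_k/q_k = 17/1
…
k=2  a_k=1  p_k/q_k = 35/2
k=3  a_k=4  p_k/q_k = 158/9
k=4  a_k=1  p_k/q_k = 193/11
k=5  a_k=1  p_k/q_k = 351/20
fundamental: x₁=351, y₁=20  (since 123201 − 308·400 = 1)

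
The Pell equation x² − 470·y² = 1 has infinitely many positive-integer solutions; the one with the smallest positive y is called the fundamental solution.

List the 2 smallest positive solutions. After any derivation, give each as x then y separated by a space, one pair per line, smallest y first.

√470 → a₀=21, period (1,2,8,2,1,42); ℓ=6 even so k=5
i=0: a=21 ⇒ p=21, q=1
…
i=2: a=2 ⇒ p=65, q=3
…
i=4: a=2 ⇒ p=1149, q=53
i=5: a=1 ⇒ p=1691, q=78
→ (1691, 78).  Check: 1691²=2859481, 470·78²=2859480, difference 1.
(1691+78√470)^2 = 5718961 + 263796√470

1691 78
5718961 263796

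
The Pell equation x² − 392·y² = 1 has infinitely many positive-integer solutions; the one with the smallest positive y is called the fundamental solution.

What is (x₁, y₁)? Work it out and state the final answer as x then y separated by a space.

99 5

√392 = [19; 1,3,1,38, …], period ℓ=4 (even) → k=3
step 0: (19, 1)  from 19·(1,0) + (0,1)
…
step 2: (79, 4)  from 3·(20,1) + (19,1)
step 3: (99, 5)  from 1·(79,4) + (20,1)
fundamental: x₁=99, y₁=5  (since 9801 − 392·25 = 1)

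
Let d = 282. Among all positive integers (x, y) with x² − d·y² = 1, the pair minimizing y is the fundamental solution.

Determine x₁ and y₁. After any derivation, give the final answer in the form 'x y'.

2351 140

√282 = [16; 1,3,1,4,1,3,1,32, …], period ℓ=8 (even) → k=7
k=0  a_k=16  p_k/q_k = 16/1
k=1  a_k=1  p_k/q_k = 17/1
k=2  a_k=3  p_k/q_k = 67/4
k=3  a_k=1  p_k/q_k = 84/5
k=4  a_k=4  p_k/q_k = 403/24
k=5  a_k=1  p_k/q_k = 487/29
k=6  a_k=3  p_k/q_k = 1864/111
k=7  a_k=1  p_k/q_k = 2351/140
(x₁, y₁) = (2351, 140);  2351² − 282·140² = 1 ✓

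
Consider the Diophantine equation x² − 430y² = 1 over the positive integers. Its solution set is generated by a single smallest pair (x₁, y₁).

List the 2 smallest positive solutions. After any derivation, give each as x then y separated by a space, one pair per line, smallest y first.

2862251 138030
16384961574001 790153011060

[20; 1,2,1,3,1,…,2,1,40] for √430; ℓ=14 ⇒ convergent index 13
step 0: (20, 1)  from 20·(1,0) + (0,1)
step 1: (21, 1)  from 1·(20,1) + (1,0)
…
step 4: (311, 15)  from 3·(83,4) + (62,3)
step 5: (394, 19)  from 1·(311,15) + (83,4)
step 6: (2675, 129)  from 6·(394,19) + (311,15)
step 7: (21794, 1051)  from 8·(2675,129) + (394,19)
step 8: (133439, 6435)  from 6·(21794,1051) + (2675,129)
step 9: (155233, 7486)  from 1·(133439,6435) + (21794,1051)
step 10: (599138, 28893)  from 3·(155233,7486) + (133439,6435)
step 11: (754371, 36379)  from 1·(599138,28893) + (155233,7486)
step 12: (2107880, 101651)  from 2·(754371,36379) + (599138,28893)
step 13: (2862251, 138030)  from 1·(2107880,101651) + (754371,36379)
→ (2862251, 138030).  Check: 2862251²=8192480787001, 430·138030²=8192480787000, difference 1.
(x_2, y_2) = (2862251·2862251 + 430·138030·138030, 2862251·138030 + 138030·2862251) = (16384961574001, 790153011060)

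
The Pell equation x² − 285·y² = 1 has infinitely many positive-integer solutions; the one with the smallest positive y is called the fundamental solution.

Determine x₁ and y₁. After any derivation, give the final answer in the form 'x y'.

2431 144

d=285: √d = [16; 1,7,2,7,1,32] (ℓ=6, even), read p_5/q_5
k=0  a_k=16  p_k/q_k = 16/1
…
k=2  a_k=7  p_k/q_k = 135/8
k=3  a_k=2  p_k/q_k = 287/17
k=4  a_k=7  p_k/q_k = 2144/127
k=5  a_k=1  p_k/q_k = 2431/144
(x₁, y₁) = (2431, 144);  2431² − 285·144² = 1 ✓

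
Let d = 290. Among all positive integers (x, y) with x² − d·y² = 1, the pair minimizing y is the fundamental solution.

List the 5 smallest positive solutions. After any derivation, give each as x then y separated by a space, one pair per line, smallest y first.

579 34
670481 39372
776416419 45592742
899089542721 52796355864
1041144914054499 61138134497770

d=290: √d = [17; 34] (ℓ=1, odd), read p_1/q_1
step 0: (17, 1)  from 17·(1,0) + (0,1)
step 1: (579, 34)  from 34·(17,1) + (1,0)
→ (579, 34).  Check: 579²=335241, 290·34²=335240, difference 1.
n=2: (579,34)∘(579,34) = (579·579+290·34·34, 579·34+34·579) = (670481,39372)
n=3: (670481,39372)∘(579,34) = (579·670481+290·34·39372, 579·39372+34·670481) = (776416419,45592742)
n=4: (776416419,45592742)∘(579,34) = (579·776416419+290·34·45592742, 579·45592742+34·776416419) = (899089542721,52796355864)
n=5: (899089542721,52796355864)∘(579,34) = (579·899089542721+290·34·52796355864, 579·52796355864+34·899089542721) = (1041144914054499,61138134497770)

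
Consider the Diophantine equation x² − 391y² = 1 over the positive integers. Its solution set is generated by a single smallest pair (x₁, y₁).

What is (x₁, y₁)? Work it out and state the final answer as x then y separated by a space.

7338680 371133

[19; 1,3,2,2,1,…,3,1,38] for √391; ℓ=16 ⇒ convergent index 15
a_0=19:  p_0=19·1+0=19,  q_0=19·0+1=1
a_1=1:  p_1=1·19+1=20,  q_1=1·1+0=1
a_2=3:  p_2=3·20+19=79,  q_2=3·1+1=4
…
a_4=2:  p_4=2·178+79=435,  q_4=2·9+4=22
a_5=1:  p_5=1·435+178=613,  q_5=1·22+9=31
…
a_7=2:  p_7=2·1048+613=2709,  q_7=2·53+31=137
…
a_14=3:  p_14=3·1660597+696292=5678083,  q_14=3·83980+35213=287153
a_15=1:  p_15=1·5678083+1660597=7338680,  q_15=1·287153+83980=371133
→ (7338680, 371133).  Check: 7338680²=53856224142400, 391·371133²=53856224142399, difference 1.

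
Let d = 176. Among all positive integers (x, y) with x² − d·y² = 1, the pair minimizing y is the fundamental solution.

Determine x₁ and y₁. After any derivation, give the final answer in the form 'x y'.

[13; 3,1,3,26] for √176; ℓ=4 ⇒ convergent index 3
step 0: (13, 1)  from 13·(1,0) + (0,1)
…
step 2: (53, 4)  from 1·(40,3) + (13,1)
step 3: (199, 15)  from 3·(53,4) + (40,3)
fundamental: x₁=199, y₁=15  (since 39601 − 176·225 = 1)

199 15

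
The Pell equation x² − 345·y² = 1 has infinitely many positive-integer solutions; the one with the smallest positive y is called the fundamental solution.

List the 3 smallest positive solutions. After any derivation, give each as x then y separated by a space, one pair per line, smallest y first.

√345 = [18; 1,1,2,1,6,1,2,1,1,36, …], period ℓ=10 (even) → k=9
i=0: a=18 ⇒ p=18, q=1
i=1: a=1 ⇒ p=19, q=1
i=2: a=1 ⇒ p=37, q=2
i=3: a=2 ⇒ p=93, q=5
i=4: a=1 ⇒ p=130, q=7
i=5: a=6 ⇒ p=873, q=47
i=6: a=1 ⇒ p=1003, q=54
…
i=8: a=1 ⇒ p=3882, q=209
i=9: a=1 ⇒ p=6761, q=364
→ (6761, 364).  Check: 6761²=45711121, 345·364²=45711120, difference 1.
(x_2, y_2) = (6761·6761 + 345·364·364, 6761·364 + 364·6761) = (91422241, 4922008)
(x_3, y_3) = (6761·91422241 + 345·364·4922008, 6761·4922008 + 364·91422241) = (1236211536041, 66555391812)

6761 364
91422241 4922008
1236211536041 66555391812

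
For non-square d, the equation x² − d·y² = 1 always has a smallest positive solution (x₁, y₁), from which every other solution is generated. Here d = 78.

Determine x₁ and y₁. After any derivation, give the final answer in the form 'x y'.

d=78: √d = [8; 1,4,1,16] (ℓ=4, even), read p_3/q_3
step 0: (8, 1)  from 8·(1,0) + (0,1)
step 1: (9, 1)  from 1·(8,1) + (1,0)
step 2: (44, 5)  from 4·(9,1) + (8,1)
step 3: (53, 6)  from 1·(44,5) + (9,1)
(x₁, y₁) = (53, 6);  53² − 78·6² = 1 ✓

53 6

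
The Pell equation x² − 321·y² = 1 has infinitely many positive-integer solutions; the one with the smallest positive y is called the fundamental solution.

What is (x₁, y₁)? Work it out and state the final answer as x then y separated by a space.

215 12

√321 → a₀=17, period (1,10,1,34); ℓ=4 even so k=3
step 0: (17, 1)  from 17·(1,0) + (0,1)
step 1: (18, 1)  from 1·(17,1) + (1,0)
step 2: (197, 11)  from 10·(18,1) + (17,1)
step 3: (215, 12)  from 1·(197,11) + (18,1)
(x₁, y₁) = (215, 12);  215² − 321·12² = 1 ✓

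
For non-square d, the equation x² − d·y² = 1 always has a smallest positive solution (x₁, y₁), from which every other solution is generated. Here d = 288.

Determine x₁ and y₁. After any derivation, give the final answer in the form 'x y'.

17 1

√288 → a₀=16, period (1,32); ℓ=2 even so k=1
k=0  a_k=16  p_k/q_k = 16/1
k=1  a_k=1  p_k/q_k = 17/1
(x₁, y₁) = (17, 1);  17² − 288·1² = 1 ✓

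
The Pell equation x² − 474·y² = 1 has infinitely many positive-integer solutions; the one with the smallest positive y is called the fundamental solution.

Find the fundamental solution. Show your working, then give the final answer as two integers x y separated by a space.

d=474: √d = [21; 1,3,2,1,1,…,3,1,42] (ℓ=14, even), read p_13/q_13
a_0=21:  p_0=21·1+0=21,  q_0=21·0+1=1
…
a_2=3:  p_2=3·22+21=87,  q_2=3·1+1=4
…
a_4=1:  p_4=1·196+87=283,  q_4=1·9+4=13
a_5=1:  p_5=1·283+196=479,  q_5=1·13+9=22
a_6=1:  p_6=1·479+283=762,  q_6=1·22+13=35
…
a_10=1:  p_10=1·10864+5813=16677,  q_10=1·499+267=766
a_11=2:  p_11=2·16677+10864=44218,  q_11=2·766+499=2031
a_12=3:  p_12=3·44218+16677=149331,  q_12=3·2031+766=6859
a_13=1:  p_13=1·149331+44218=193549,  q_13=1·6859+2031=8890
fundamental: x₁=193549, y₁=8890  (since 37461215401 − 474·79032100 = 1)

193549 8890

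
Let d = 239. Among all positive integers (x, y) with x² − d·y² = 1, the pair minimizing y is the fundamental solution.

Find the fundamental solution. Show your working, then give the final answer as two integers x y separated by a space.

6195120 400729

d=239: √d = [15; 2,5,1,2,4,15,4,2,1,5,2,30] (ℓ=12, even), read p_11/q_11
k=0  a_k=15  p_k/q_k = 15/1
…
k=2  a_k=5  p_k/q_k = 170/11
…
k=4  a_k=2  p_k/q_k = 572/37
k=5  a_k=4  p_k/q_k = 2489/161
…
k=9  a_k=1  p_k/q_k = 500258/32359
k=10  a_k=5  p_k/q_k = 2847431/184185
k=11  a_k=2  p_k/q_k = 6195120/400729
fundamental: x₁=6195120, y₁=400729  (since 38379511814400 − 239·160583731441 = 1)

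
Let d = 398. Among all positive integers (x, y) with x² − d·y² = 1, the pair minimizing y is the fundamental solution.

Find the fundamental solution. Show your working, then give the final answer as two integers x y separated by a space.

399 20

√398 = [19; 1,18,1,38, …], period ℓ=4 (even) → k=3
i=0: a=19 ⇒ p=19, q=1
…
i=2: a=18 ⇒ p=379, q=19
i=3: a=1 ⇒ p=399, q=20
(x₁, y₁) = (399, 20);  399² − 398·20² = 1 ✓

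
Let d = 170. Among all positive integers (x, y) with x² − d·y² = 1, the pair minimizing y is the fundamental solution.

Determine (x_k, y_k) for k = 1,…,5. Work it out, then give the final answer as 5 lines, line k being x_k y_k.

339 26
229841 17628
155831859 11951758
105653770561 8103274296
71633100608499 5494008020930

√170 = [13; 26, …], period ℓ=1 (odd) → k=1
k=0  a_k=13  p_k/q_k = 13/1
k=1  a_k=26  p_k/q_k = 339/26
fundamental: x₁=339, y₁=26  (since 114921 − 170·676 = 1)
n=2: (339,26)∘(339,26) = (339·339+170·26·26, 339·26+26·339) = (229841,17628)
n=3: (229841,17628)∘(339,26) = (339·229841+170·26·17628, 339·17628+26·229841) = (155831859,11951758)
n=4: (155831859,11951758)∘(339,26) = (339·155831859+170·26·11951758, 339·11951758+26·155831859) = (105653770561,8103274296)
n=5: (105653770561,8103274296)∘(339,26) = (339·105653770561+170·26·8103274296, 339·8103274296+26·105653770561) = (71633100608499,5494008020930)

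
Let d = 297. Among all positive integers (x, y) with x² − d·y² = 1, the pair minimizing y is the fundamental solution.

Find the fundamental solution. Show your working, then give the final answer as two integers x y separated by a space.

√297 → a₀=17, period (4,3,1,1,2,1,1,3,4,34); ℓ=10 even so k=9
step 0: (17, 1)  from 17·(1,0) + (0,1)
step 1: (69, 4)  from 4·(17,1) + (1,0)
step 2: (224, 13)  from 3·(69,4) + (17,1)
…
step 5: (1327, 77)  from 2·(517,30) + (293,17)
step 6: (1844, 107)  from 1·(1327,77) + (517,30)
…
step 8: (11357, 659)  from 3·(3171,184) + (1844,107)
step 9: (48599, 2820)  from 4·(11357,659) + (3171,184)
→ (48599, 2820).  Check: 48599²=2361862801, 297·2820²=2361862800, difference 1.

48599 2820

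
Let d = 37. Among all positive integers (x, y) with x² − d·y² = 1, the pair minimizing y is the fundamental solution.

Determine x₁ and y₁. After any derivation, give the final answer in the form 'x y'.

√37 = [6; 12, …], period ℓ=1 (odd) → k=1
step 0: (6, 1)  from 6·(1,0) + (0,1)
step 1: (73, 12)  from 12·(6,1) + (1,0)
(x₁, y₁) = (73, 12);  73² − 37·12² = 1 ✓

73 12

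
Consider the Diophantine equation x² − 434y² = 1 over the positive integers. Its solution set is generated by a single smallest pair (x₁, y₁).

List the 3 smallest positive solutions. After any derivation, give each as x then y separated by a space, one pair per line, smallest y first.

√434 → a₀=20, period (1,4,1,40); ℓ=4 even so k=3
i=0: a=20 ⇒ p=20, q=1
i=1: a=1 ⇒ p=21, q=1
i=2: a=4 ⇒ p=104, q=5
i=3: a=1 ⇒ p=125, q=6
(x₁, y₁) = (125, 6);  125² − 434·6² = 1 ✓
(x_2, y_2) = (125·125 + 434·6·6, 125·6 + 6·125) = (31249, 1500)
(x_3, y_3) = (125·31249 + 434·6·1500, 125·1500 + 6·31249) = (7812125, 374994)

125 6
31249 1500
7812125 374994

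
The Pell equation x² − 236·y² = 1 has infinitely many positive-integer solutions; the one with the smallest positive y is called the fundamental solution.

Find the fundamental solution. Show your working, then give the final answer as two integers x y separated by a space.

[15; 2,1,3,5,1,6,1,5,3,1,2,30] for √236; ℓ=12 ⇒ convergent index 11
i=0: a=15 ⇒ p=15, q=1
i=1: a=2 ⇒ p=31, q=2
i=2: a=1 ⇒ p=46, q=3
i=3: a=3 ⇒ p=169, q=11
i=4: a=5 ⇒ p=891, q=58
i=5: a=1 ⇒ p=1060, q=69
i=6: a=6 ⇒ p=7251, q=472
i=7: a=1 ⇒ p=8311, q=541
i=8: a=5 ⇒ p=48806, q=3177
…
i=10: a=1 ⇒ p=203535, q=13249
i=11: a=2 ⇒ p=561799, q=36570
(x₁, y₁) = (561799, 36570);  561799² − 236·36570² = 1 ✓

561799 36570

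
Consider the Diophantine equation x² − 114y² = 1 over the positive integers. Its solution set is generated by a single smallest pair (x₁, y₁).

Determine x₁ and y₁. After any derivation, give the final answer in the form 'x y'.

1025 96

√114 → a₀=10, period (1,2,10,2,1,20); ℓ=6 even so k=5
a_0=10:  p_0=10·1+0=10,  q_0=10·0+1=1
a_1=1:  p_1=1·10+1=11,  q_1=1·1+0=1
…
a_4=2:  p_4=2·331+32=694,  q_4=2·31+3=65
a_5=1:  p_5=1·694+331=1025,  q_5=1·65+31=96
(x₁, y₁) = (1025, 96);  1025² − 114·96² = 1 ✓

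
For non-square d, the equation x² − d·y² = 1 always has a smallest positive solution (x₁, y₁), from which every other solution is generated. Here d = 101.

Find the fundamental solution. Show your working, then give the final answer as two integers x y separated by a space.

√101 = [10; 20, …], period ℓ=1 (odd) → k=1
k=0  a_k=10  p_k/q_k = 10/1
k=1  a_k=20  p_k/q_k = 201/20
(x₁, y₁) = (201, 20);  201² − 101·20² = 1 ✓

201 20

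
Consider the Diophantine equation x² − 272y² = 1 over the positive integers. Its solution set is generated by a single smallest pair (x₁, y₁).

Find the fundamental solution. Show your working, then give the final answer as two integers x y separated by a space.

33 2

d=272: √d = [16; 2,32] (ℓ=2, even), read p_1/q_1
step 0: (16, 1)  from 16·(1,0) + (0,1)
step 1: (33, 2)  from 2·(16,1) + (1,0)
fundamental: x₁=33, y₁=2  (since 1089 − 272·4 = 1)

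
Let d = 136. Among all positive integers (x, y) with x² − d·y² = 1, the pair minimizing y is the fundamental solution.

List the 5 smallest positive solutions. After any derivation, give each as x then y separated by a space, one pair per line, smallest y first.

[11; 1,1,1,22] for √136; ℓ=4 ⇒ convergent index 3
k=0  a_k=11  p_k/q_k = 11/1
…
k=2  a_k=1  p_k/q_k = 23/2
k=3  a_k=1  p_k/q_k = 35/3
fundamental: x₁=35, y₁=3  (since 1225 − 136·9 = 1)
n=2: (35,3)∘(35,3) = (35·35+136·3·3, 35·3+3·35) = (2449,210)
n=3: (2449,210)∘(35,3) = (35·2449+136·3·210, 35·210+3·2449) = (171395,14697)
n=4: (171395,14697)∘(35,3) = (35·171395+136·3·14697, 35·14697+3·171395) = (11995201,1028580)
n=5: (11995201,1028580)∘(35,3) = (35·11995201+136·3·1028580, 35·1028580+3·11995201) = (839492675,71985903)

35 3
2449 210
171395 14697
11995201 1028580
839492675 71985903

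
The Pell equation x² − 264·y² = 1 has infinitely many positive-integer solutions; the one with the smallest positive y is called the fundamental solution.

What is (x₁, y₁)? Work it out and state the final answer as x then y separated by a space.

65 4

d=264: √d = [16; 4,32] (ℓ=2, even), read p_1/q_1
step 0: (16, 1)  from 16·(1,0) + (0,1)
step 1: (65, 4)  from 4·(16,1) + (1,0)
(x₁, y₁) = (65, 4);  65² − 264·4² = 1 ✓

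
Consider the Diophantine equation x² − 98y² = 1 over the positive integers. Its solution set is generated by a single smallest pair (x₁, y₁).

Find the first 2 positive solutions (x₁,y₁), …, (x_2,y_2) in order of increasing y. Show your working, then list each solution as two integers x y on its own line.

99 10
19601 1980

√98 → a₀=9, period (1,8,1,18); ℓ=4 even so k=3
step 0: (9, 1)  from 9·(1,0) + (0,1)
…
step 2: (89, 9)  from 8·(10,1) + (9,1)
step 3: (99, 10)  from 1·(89,9) + (10,1)
→ (99, 10).  Check: 99²=9801, 98·10²=9800, difference 1.
(99+10√98)^2 = 19601 + 1980√98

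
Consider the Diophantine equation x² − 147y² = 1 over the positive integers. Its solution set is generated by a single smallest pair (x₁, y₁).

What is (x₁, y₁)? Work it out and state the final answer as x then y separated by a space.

[12; 8,24] for √147; ℓ=2 ⇒ convergent index 1
a_0=12:  p_0=12·1+0=12,  q_0=12·0+1=1
a_1=8:  p_1=8·12+1=97,  q_1=8·1+0=8
(x₁, y₁) = (97, 8);  97² − 147·8² = 1 ✓

97 8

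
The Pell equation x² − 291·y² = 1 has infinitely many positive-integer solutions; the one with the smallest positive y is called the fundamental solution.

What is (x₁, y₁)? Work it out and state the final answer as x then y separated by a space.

290 17

d=291: √d = [17; 17,34] (ℓ=2, even), read p_1/q_1
a_0=17:  p_0=17·1+0=17,  q_0=17·0+1=1
a_1=17:  p_1=17·17+1=290,  q_1=17·1+0=17
fundamental: x₁=290, y₁=17  (since 84100 − 291·289 = 1)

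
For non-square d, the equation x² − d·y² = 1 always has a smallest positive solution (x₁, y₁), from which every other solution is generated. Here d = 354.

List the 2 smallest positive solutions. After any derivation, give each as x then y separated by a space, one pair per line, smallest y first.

√354 = [18; 1,4,2,2,18,2,2,4,1,36, …], period ℓ=10 (even) → k=9
step 0: (18, 1)  from 18·(1,0) + (0,1)
step 1: (19, 1)  from 1·(18,1) + (1,0)
step 2: (94, 5)  from 4·(19,1) + (18,1)
…
step 4: (508, 27)  from 2·(207,11) + (94,5)
step 5: (9351, 497)  from 18·(508,27) + (207,11)
step 6: (19210, 1021)  from 2·(9351,497) + (508,27)
step 7: (47771, 2539)  from 2·(19210,1021) + (9351,497)
step 8: (210294, 11177)  from 4·(47771,2539) + (19210,1021)
step 9: (258065, 13716)  from 1·(210294,11177) + (47771,2539)
(x₁, y₁) = (258065, 13716);  258065² − 354·13716² = 1 ✓
n=2: (258065,13716)∘(258065,13716) = (258065·258065+354·13716·13716, 258065·13716+13716·258065) = (133195088449,7079239080)

258065 13716
133195088449 7079239080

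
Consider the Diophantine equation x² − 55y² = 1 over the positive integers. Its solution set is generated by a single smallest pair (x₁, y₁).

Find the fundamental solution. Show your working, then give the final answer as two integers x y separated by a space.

√55 = [7; 2,2,2,14, …], period ℓ=4 (even) → k=3
i=0: a=7 ⇒ p=7, q=1
…
i=2: a=2 ⇒ p=37, q=5
i=3: a=2 ⇒ p=89, q=12
fundamental: x₁=89, y₁=12  (since 7921 − 55·144 = 1)

89 12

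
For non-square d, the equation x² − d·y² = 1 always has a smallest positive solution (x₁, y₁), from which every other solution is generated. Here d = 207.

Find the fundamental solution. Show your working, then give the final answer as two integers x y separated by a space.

d=207: √d = [14; 2,1,1,2,1,1,2,28] (ℓ=8, even), read p_7/q_7
step 0: (14, 1)  from 14·(1,0) + (0,1)
…
step 2: (43, 3)  from 1·(29,2) + (14,1)
…
step 6: (446, 31)  from 1·(259,18) + (187,13)
step 7: (1151, 80)  from 2·(446,31) + (259,18)
fundamental: x₁=1151, y₁=80  (since 1324801 − 207·6400 = 1)

1151 80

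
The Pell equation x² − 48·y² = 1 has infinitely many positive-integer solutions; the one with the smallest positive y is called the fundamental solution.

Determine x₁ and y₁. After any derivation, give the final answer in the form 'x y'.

7 1

[6; 1,12] for √48; ℓ=2 ⇒ convergent index 1
k=0  a_k=6  p_k/q_k = 6/1
k=1  a_k=1  p_k/q_k = 7/1
fundamental: x₁=7, y₁=1  (since 49 − 48·1 = 1)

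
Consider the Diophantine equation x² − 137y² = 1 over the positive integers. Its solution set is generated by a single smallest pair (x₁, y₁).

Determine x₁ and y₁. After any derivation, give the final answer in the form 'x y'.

[11; 1,2,2,1,1,2,2,1,22] for √137; ℓ=9 ⇒ convergent index 17
a_0=11:  p_0=11·1+0=11,  q_0=11·0+1=1
a_1=1:  p_1=1·11+1=12,  q_1=1·1+0=1
a_2=2:  p_2=2·12+11=35,  q_2=2·1+1=3
…
a_7=2:  p_7=2·515+199=1229,  q_7=2·44+17=105
a_8=1:  p_8=1·1229+515=1744,  q_8=1·105+44=149
…
a_12=2:  p_12=2·122279+41341=285899,  q_12=2·10447+3532=24426
…
a_16=2:  p_16=2·1796332+694077=4286741,  q_16=2·153471+59299=366241
a_17=1:  p_17=1·4286741+1796332=6083073,  q_17=1·366241+153471=519712
(x₁, y₁) = (6083073, 519712);  6083073² − 137·519712² = 1 ✓

6083073 519712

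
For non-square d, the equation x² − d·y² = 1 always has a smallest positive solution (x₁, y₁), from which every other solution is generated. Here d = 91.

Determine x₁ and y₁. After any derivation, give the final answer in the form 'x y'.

√91 → a₀=9, period (1,1,5,1,5,1,1,18); ℓ=8 even so k=7
step 0: (9, 1)  from 9·(1,0) + (0,1)
…
step 2: (19, 2)  from 1·(10,1) + (9,1)
…
step 6: (849, 89)  from 1·(725,76) + (124,13)
step 7: (1574, 165)  from 1·(849,89) + (725,76)
fundamental: x₁=1574, y₁=165  (since 2477476 − 91·27225 = 1)

1574 165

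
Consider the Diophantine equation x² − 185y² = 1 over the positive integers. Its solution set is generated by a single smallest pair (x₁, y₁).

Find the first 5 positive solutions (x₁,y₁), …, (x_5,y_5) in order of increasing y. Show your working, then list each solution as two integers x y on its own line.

9249 680
171088001 12578640
3164785833249 232679682040
58542208172352001 4304108745797280
1082913763607381481249 79617403347078403400

√185 → a₀=13, period (1,1,1,1,26); ℓ=5 odd so k=9
k=0  a_k=13  p_k/q_k = 13/1
…
k=3  a_k=1  p_k/q_k = 41/3
…
k=6  a_k=1  p_k/q_k = 1877/138
…
k=8  a_k=1  p_k/q_k = 5563/409
k=9  a_k=1  p_k/q_k = 9249/680
→ (9249, 680).  Check: 9249²=85544001, 185·680²=85544000, difference 1.
k=2:  x_2 = 9249·9249+185·680·680 = 171088001,  y_2 = 9249·680+680·9249 = 12578640
k=3:  x_3 = 9249·171088001+185·680·12578640 = 3164785833249,  y_3 = 9249·12578640+680·171088001 = 232679682040
k=4:  x_4 = 9249·3164785833249+185·680·232679682040 = 58542208172352001,  y_4 = 9249·232679682040+680·3164785833249 = 4304108745797280
k=5:  x_5 = 9249·58542208172352001+185·680·4304108745797280 = 1082913763607381481249,  y_5 = 9249·4304108745797280+680·58542208172352001 = 79617403347078403400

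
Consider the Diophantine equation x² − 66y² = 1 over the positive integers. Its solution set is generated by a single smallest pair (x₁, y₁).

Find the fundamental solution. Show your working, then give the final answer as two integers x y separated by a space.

65 8

d=66: √d = [8; 8,16] (ℓ=2, even), read p_1/q_1
a_0=8:  p_0=8·1+0=8,  q_0=8·0+1=1
a_1=8:  p_1=8·8+1=65,  q_1=8·1+0=8
→ (65, 8).  Check: 65²=4225, 66·8²=4224, difference 1.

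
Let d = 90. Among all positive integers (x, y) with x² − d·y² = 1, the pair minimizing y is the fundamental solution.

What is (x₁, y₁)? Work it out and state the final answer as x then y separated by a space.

19 2

√90 = [9; 2,18, …], period ℓ=2 (even) → k=1
step 0: (9, 1)  from 9·(1,0) + (0,1)
step 1: (19, 2)  from 2·(9,1) + (1,0)
(x₁, y₁) = (19, 2);  19² − 90·2² = 1 ✓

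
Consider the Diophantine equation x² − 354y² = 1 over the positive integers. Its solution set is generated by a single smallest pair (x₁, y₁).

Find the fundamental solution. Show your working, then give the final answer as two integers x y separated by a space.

258065 13716

[18; 1,4,2,2,18,2,2,4,1,36] for √354; ℓ=10 ⇒ convergent index 9
step 0: (18, 1)  from 18·(1,0) + (0,1)
step 1: (19, 1)  from 1·(18,1) + (1,0)
…
step 5: (9351, 497)  from 18·(508,27) + (207,11)
…
step 8: (210294, 11177)  from 4·(47771,2539) + (19210,1021)
step 9: (258065, 13716)  from 1·(210294,11177) + (47771,2539)
→ (258065, 13716).  Check: 258065²=66597544225, 354·13716²=66597544224, difference 1.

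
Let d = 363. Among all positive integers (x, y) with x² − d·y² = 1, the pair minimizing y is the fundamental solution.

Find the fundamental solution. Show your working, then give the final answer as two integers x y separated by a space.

362 19

√363 = [19; 19,38, …], period ℓ=2 (even) → k=1
a_0=19:  p_0=19·1+0=19,  q_0=19·0+1=1
a_1=19:  p_1=19·19+1=362,  q_1=19·1+0=19
(x₁, y₁) = (362, 19);  362² − 363·19² = 1 ✓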